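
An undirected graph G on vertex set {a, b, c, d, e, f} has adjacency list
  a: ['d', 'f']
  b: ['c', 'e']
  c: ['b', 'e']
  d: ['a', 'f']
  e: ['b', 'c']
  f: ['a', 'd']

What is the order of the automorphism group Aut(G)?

72

G has two connected components, {a, d, f} and {b, c, e}; each is 2-regular, so G = C_3 ⊔ C_3. Aut of a disjoint union of two copies of C_3 is the wreath product D_3 ≀ Z_2, of order 2·6² = 72.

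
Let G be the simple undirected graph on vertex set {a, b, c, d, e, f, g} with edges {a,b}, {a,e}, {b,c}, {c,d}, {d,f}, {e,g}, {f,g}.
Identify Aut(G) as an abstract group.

Every vertex has degree 2 and the graph is connected, so G is the 7-cycle C_7. C_7 has 7 rotations and 7 reflections, so Aut(C_7) ≅ D_7 of order 14.

the dihedral group of order 14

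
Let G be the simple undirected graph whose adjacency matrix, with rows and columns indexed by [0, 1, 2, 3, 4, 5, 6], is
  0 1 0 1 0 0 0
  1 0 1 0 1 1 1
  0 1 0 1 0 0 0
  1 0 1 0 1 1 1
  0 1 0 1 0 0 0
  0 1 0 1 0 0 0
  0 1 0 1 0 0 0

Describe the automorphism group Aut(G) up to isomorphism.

S_2 × S_5

The vertices split by degree into {1, 3} (degree 5) and {0, 2, 4, 5, 6} (degree 2); every edge runs between the two parts, so G is the complete bipartite graph K_{2,5}. Automorphisms preserve the bipartition setwise (since the parts differ in size) and act as S_2 × S_5 within it; |Aut| = 240.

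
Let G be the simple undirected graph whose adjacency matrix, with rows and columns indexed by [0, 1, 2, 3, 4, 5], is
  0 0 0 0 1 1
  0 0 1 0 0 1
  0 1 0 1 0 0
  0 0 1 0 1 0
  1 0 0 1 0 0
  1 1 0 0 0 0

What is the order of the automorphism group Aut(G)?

Every vertex has degree 2 and the graph is connected, so G is the 6-cycle C_6. The automorphisms of the 6-cycle are exactly the symmetries of a regular 6-gon: the dihedral group D_6, |D_6| = 12.

12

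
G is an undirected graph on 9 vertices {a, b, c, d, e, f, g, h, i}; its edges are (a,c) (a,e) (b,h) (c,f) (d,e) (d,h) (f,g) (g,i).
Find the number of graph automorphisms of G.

2

The degree sequence is [2, 1, 2, 2, 2, 2, 2, 2, 1]; the two degree-1 vertices b and i are the ends of a path, so G = P_9. A path has exactly one nontrivial symmetry — reversal — giving Aut(G) of order 2.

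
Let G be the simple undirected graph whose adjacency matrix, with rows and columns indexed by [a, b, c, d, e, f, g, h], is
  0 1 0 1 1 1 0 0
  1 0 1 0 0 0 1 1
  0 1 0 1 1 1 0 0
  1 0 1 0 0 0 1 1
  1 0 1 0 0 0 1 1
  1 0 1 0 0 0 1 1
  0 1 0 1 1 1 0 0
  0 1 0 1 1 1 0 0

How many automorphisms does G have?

G is 4-regular and bipartite with parts {b, d, e, f} and {a, c, g, h} (each part is independent and every cross-pair is an edge), so G = K_{4,4}. Aut(K_{4,4}) is the wreath product S_4 ≀ Z_2: permute within each part, then optionally swap the parts; |Aut| = 2·(4!)² = 1152.

1152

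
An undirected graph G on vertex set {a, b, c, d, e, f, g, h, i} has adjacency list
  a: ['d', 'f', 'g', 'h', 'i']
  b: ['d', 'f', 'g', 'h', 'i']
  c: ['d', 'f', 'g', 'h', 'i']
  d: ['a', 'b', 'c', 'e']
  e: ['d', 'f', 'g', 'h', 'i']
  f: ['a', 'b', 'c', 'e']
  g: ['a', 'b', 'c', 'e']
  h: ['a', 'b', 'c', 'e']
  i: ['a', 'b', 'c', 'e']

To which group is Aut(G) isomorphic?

The vertices split by degree into {a, b, c, e} (degree 5) and {d, f, g, h, i} (degree 4); every edge runs between the two parts, so G is the complete bipartite graph K_{4,5}. Automorphisms preserve the bipartition setwise (since the parts differ in size) and act as S_4 × S_5 within it; |Aut| = 2880.

S_4 × S_5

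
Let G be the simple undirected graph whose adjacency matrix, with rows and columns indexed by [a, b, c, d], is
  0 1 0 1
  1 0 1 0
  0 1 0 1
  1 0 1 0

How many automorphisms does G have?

8

G is 2-regular and bipartite on 2^2 = 4 vertices with girth 4; it is the hypercube graph Q_2. Aut(Q_2) consists of the signed permutations of the 2 coordinate axes: 2! permutations times 2^2 sign flips, so |Aut| = 2^2·2! = 8.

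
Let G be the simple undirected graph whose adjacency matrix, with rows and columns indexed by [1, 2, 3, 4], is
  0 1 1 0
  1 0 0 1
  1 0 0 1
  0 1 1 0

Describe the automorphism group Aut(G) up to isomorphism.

the dihedral group of order 8

Every vertex has degree 2 and the graph is connected, so G is the 4-cycle C_4. The automorphisms of the 4-cycle are exactly the symmetries of a regular 4-gon: the dihedral group D_4, |D_4| = 8.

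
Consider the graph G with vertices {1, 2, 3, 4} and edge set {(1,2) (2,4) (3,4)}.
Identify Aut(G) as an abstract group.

the cyclic group of order 2

The degree sequence is [1, 2, 1, 2]; the two degree-1 vertices 1 and 3 are the ends of a path, so G = P_4. The only nontrivial automorphism of a path is the end-to-end reflection, so Aut(G) ≅ Z_2.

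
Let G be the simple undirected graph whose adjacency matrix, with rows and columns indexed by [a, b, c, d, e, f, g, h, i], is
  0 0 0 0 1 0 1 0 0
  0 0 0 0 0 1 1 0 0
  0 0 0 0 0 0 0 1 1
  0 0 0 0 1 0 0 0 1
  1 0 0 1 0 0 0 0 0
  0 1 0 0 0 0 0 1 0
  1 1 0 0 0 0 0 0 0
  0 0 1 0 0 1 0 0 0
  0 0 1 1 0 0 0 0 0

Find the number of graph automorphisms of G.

18

Every vertex has degree 2 and the graph is connected, so G is the 9-cycle C_9. The automorphisms of the 9-cycle are exactly the symmetries of a regular 9-gon: the dihedral group D_9, |D_9| = 18.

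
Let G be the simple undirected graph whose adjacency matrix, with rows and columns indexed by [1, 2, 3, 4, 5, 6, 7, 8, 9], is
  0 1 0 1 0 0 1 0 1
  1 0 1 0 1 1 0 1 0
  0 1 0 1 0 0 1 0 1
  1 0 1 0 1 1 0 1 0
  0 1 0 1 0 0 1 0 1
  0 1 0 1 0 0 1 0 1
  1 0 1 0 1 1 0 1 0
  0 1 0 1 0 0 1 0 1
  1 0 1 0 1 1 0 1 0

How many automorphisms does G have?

2880

The vertices split by degree into {2, 4, 7, 9} (degree 5) and {1, 3, 5, 6, 8} (degree 4); every edge runs between the two parts, so G is the complete bipartite graph K_{4,5}. The parts have unequal sizes, so no automorphism swaps them; each part is permuted independently, giving S_4 × S_5 of order 4!·5! = 2880.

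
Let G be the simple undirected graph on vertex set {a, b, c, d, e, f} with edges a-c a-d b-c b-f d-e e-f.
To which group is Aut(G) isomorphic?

the dihedral group of order 12

Every vertex has degree 2 and the graph is connected, so G is the 6-cycle C_6. C_6 has 6 rotations and 6 reflections, so Aut(C_6) ≅ D_6 of order 12.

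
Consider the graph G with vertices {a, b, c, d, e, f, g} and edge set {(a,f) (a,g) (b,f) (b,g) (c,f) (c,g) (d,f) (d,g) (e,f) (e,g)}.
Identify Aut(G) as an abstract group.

S_2 × S_5

The vertices split by degree into {f, g} (degree 5) and {a, b, c, d, e} (degree 2); every edge runs between the two parts, so G is the complete bipartite graph K_{2,5}. Automorphisms preserve the bipartition setwise (since the parts differ in size) and act as S_2 × S_5 within it; |Aut| = 240.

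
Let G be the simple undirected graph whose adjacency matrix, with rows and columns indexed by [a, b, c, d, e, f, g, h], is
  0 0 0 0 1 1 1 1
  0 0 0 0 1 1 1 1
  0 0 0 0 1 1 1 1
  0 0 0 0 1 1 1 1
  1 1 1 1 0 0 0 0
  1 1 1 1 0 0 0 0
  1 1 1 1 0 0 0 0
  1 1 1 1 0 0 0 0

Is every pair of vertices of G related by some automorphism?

G is 4-regular and bipartite with parts {e, f, g, h} and {a, b, c, d} (each part is independent and every cross-pair is an edge), so G = K_{4,4}. Aut(K_{4,4}) is the wreath product S_4 ≀ Z_2: permute within each part, then optionally swap the parts; |Aut| = 2·(4!)² = 1152. This group acts transitively on the 8 vertices.

Yes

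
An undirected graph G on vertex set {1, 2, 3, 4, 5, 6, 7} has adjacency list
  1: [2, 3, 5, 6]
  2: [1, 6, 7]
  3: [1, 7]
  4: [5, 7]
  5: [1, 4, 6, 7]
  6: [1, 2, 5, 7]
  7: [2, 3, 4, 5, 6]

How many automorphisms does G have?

1

The degree sequence is [4, 3, 2, 2, 4, 4, 5]. Checking the degree-preserving permutations of the vertex set shows that none except the identity preserves every edge, so Aut(G) is trivial.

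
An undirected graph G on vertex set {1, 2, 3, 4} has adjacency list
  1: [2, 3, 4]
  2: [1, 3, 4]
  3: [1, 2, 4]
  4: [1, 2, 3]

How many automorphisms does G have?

24

All 4 vertices are pairwise adjacent: G = K_4. Any permutation of the 4 vertices preserves K_4, so Aut(K_4) = S_4 of order 4! = 24.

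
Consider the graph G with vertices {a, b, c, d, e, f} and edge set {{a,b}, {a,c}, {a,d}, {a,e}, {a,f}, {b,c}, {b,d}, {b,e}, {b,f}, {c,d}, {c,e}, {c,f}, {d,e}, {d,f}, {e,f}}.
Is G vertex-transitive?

All 6 vertices are pairwise adjacent: G = K_6. Any permutation of the 6 vertices preserves K_6, so Aut(K_6) = S_6 of order 6! = 720. This group acts transitively on the 6 vertices.

Yes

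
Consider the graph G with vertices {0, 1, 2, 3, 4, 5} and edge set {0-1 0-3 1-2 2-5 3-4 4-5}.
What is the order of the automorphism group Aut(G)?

12

Every vertex has degree 2 and the graph is connected, so G is the 6-cycle C_6. C_6 has 6 rotations and 6 reflections, so Aut(C_6) ≅ D_6 of order 12.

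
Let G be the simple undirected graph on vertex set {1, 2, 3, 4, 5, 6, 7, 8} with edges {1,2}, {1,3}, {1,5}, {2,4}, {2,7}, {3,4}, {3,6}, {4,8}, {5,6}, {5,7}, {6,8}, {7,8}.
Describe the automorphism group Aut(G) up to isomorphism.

the hyperoctahedral group B_3

G is 3-regular and bipartite on 2^3 = 8 vertices with girth 4; it is the hypercube graph Q_3. Aut(Q_3) consists of the signed permutations of the 3 coordinate axes: 3! permutations times 2^3 sign flips, so |Aut| = 2^3·3! = 48.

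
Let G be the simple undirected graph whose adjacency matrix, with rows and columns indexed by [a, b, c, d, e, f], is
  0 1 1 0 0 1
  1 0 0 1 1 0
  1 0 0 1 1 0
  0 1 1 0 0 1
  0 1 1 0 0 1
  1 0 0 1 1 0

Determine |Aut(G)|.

72

G is 3-regular and bipartite with parts {b, c, f} and {a, d, e} (each part is independent and every cross-pair is an edge), so G = K_{3,3}. Aut(K_{3,3}) is the wreath product S_3 ≀ Z_2: permute within each part, then optionally swap the parts; |Aut| = 2·(3!)² = 72.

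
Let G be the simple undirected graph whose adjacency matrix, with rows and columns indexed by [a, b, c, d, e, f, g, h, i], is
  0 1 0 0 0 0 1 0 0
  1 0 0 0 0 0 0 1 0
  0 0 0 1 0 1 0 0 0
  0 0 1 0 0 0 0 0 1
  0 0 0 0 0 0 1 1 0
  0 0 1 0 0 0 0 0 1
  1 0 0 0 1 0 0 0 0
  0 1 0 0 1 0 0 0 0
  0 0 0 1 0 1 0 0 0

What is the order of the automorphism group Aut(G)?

G has two connected components, {a, b, e, g, h} and {c, d, f, i}; each is 2-regular, so G = C_5 ⊔ C_4. No automorphism exchanges components of different sizes, hence Aut(G) is the direct product D_5 × D_4, order 80.

80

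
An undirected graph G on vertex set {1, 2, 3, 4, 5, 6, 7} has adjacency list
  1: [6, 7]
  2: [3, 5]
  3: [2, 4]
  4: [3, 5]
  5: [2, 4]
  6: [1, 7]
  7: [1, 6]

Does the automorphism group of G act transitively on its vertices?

G has two connected components, {2, 3, 4, 5} and {1, 6, 7}; each is 2-regular, so G = C_4 ⊔ C_3. The orbit of 1 under Aut(G) is {1, 6, 7}, which does not contain 2, so G is not vertex-transitive.

No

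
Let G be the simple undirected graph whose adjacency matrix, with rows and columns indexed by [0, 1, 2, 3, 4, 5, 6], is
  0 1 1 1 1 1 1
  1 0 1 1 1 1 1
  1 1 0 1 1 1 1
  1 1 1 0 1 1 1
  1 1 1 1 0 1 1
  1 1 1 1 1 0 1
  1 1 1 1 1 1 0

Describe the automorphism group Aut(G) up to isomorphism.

the symmetric group on 7 letters

All 7 vertices are pairwise adjacent: G = K_7. Any permutation of the 7 vertices preserves K_7, so Aut(K_7) = S_7 of order 7! = 5040.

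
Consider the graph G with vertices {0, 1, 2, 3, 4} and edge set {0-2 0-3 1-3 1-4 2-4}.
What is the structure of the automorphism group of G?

D_5

G is 2-regular and connected on 5 vertices, i.e. the cycle C_5. The automorphisms of the 5-cycle are exactly the symmetries of a regular 5-gon: the dihedral group D_5, |D_5| = 10.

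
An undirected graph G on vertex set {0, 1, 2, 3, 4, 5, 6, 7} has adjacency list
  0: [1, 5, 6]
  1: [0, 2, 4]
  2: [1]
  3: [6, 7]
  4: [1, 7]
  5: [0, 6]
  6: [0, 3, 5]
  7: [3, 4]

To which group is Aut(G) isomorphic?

the trivial group

The degree sequence is [3, 3, 1, 2, 2, 2, 3, 2]. Checking the degree-preserving permutations of the vertex set shows that none except the identity preserves every edge, so Aut(G) is trivial.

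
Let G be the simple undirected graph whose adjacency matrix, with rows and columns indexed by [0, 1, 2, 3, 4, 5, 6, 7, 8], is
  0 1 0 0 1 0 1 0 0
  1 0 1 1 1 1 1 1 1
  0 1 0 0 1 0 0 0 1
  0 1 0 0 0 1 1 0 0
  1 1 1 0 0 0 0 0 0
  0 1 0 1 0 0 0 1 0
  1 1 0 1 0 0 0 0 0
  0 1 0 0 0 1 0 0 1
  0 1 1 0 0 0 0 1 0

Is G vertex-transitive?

Vertex 1 is the only vertex of degree 8, so every automorphism fixes it; G is not vertex-transitive.

No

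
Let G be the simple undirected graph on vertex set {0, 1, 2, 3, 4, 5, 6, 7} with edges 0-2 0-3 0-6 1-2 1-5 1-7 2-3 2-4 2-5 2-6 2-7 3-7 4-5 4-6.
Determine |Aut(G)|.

Vertex 2 is the unique vertex of degree 7; the remaining 7 vertices each have degree 3 and induce a cycle, so G is the wheel on 8 vertices with hub 2. With the hub fixed, the remaining symmetry is that of the rim cycle C_7, giving the dihedral group D_7.

14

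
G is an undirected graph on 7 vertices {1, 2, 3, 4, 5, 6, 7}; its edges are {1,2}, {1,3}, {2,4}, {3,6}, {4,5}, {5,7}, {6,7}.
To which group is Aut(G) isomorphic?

D_7

Every vertex has degree 2 and the graph is connected, so G is the 7-cycle C_7. C_7 has 7 rotations and 7 reflections, so Aut(C_7) ≅ D_7 of order 14.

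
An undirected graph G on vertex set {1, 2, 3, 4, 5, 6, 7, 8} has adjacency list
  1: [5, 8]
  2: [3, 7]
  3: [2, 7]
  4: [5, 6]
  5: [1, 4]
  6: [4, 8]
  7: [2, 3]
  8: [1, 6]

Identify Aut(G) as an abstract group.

D_3 × D_5

G has two connected components, {1, 4, 5, 6, 8} and {2, 3, 7}; each is 2-regular, so G = C_5 ⊔ C_3. No automorphism exchanges components of different sizes, hence Aut(G) is the direct product D_3 × D_5, order 60.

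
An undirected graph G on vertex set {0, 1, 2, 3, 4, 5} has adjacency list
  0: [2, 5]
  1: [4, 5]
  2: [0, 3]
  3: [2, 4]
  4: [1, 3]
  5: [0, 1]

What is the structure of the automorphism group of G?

the dihedral group of order 12

G is 2-regular and connected on 6 vertices, i.e. the cycle C_6. C_6 has 6 rotations and 6 reflections, so Aut(C_6) ≅ D_6 of order 12.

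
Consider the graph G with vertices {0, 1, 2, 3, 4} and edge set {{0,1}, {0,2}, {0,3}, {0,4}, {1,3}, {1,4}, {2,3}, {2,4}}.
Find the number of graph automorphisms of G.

8

Vertex 0 is the unique vertex of degree 4; the remaining 4 vertices each have degree 3 and induce a cycle, so G is the wheel on 5 vertices with hub 0. Every automorphism fixes the hub and acts on the rim 4-cycle, so Aut(G) ≅ Aut(C_4) = D_4 of order 8.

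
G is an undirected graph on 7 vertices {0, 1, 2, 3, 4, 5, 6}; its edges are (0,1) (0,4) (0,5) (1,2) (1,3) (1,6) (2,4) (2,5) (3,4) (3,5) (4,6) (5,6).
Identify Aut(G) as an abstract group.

The vertices split by degree into {1, 4, 5} (degree 4) and {0, 2, 3, 6} (degree 3); every edge runs between the two parts, so G is the complete bipartite graph K_{3,4}. The parts have unequal sizes, so no automorphism swaps them; each part is permuted independently, giving S_3 × S_4 of order 3!·4! = 144.

S_3 × S_4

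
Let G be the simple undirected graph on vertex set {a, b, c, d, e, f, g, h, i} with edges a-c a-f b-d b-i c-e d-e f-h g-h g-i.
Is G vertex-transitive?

Yes

G is 2-regular and connected on 9 vertices, i.e. the cycle C_9. C_9 has 9 rotations and 9 reflections, so Aut(C_9) ≅ D_9 of order 18. This group acts transitively on the 9 vertices.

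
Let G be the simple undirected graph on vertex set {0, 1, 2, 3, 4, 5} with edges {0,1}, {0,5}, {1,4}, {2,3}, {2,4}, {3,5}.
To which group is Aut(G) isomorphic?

the dihedral group of order 12

G is 2-regular and connected on 6 vertices, i.e. the cycle C_6. The automorphisms of the 6-cycle are exactly the symmetries of a regular 6-gon: the dihedral group D_6, |D_6| = 12.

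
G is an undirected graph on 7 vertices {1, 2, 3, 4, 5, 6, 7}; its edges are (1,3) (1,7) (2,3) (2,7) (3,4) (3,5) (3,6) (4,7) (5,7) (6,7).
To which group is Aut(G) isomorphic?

The vertices split by degree into {3, 7} (degree 5) and {1, 2, 4, 5, 6} (degree 2); every edge runs between the two parts, so G is the complete bipartite graph K_{2,5}. The parts have unequal sizes, so no automorphism swaps them; each part is permuted independently, giving S_5 × S_2 of order 5!·2! = 240.

S_5 × S_2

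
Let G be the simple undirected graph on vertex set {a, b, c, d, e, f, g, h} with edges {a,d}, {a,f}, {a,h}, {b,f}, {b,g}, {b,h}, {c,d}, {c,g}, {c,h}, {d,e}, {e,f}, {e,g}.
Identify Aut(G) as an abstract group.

G is 3-regular and bipartite on 2^3 = 8 vertices with girth 4; it is the hypercube graph Q_3. Aut(Q_3) consists of the signed permutations of the 3 coordinate axes: 3! permutations times 2^3 sign flips, so |Aut| = 2^3·3! = 48.

Z_2^3 ⋊ S_3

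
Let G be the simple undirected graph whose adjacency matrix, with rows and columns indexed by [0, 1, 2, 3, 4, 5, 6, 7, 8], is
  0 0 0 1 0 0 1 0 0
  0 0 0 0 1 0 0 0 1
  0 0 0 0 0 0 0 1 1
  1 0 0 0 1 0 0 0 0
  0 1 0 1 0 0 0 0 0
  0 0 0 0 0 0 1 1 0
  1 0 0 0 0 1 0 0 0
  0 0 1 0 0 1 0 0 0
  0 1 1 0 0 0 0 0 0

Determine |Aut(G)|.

G is 2-regular and connected on 9 vertices, i.e. the cycle C_9. C_9 has 9 rotations and 9 reflections, so Aut(C_9) ≅ D_9 of order 18.

18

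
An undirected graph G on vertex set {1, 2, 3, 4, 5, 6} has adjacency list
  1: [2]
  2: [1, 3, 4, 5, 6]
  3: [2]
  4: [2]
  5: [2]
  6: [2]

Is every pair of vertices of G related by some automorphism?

No

Vertex 2 is the only vertex of degree 5, so every automorphism fixes it; G is not vertex-transitive.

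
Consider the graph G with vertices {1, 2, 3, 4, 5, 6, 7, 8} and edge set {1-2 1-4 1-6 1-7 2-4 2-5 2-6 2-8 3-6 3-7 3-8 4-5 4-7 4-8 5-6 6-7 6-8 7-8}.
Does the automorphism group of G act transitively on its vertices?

No

Vertex 1 is the only vertex of degree 4, so every automorphism fixes it; G is not vertex-transitive.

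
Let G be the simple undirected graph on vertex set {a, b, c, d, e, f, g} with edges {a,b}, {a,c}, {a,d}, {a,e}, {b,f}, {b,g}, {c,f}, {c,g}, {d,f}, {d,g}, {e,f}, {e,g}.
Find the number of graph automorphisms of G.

144

The vertices split by degree into {a, f, g} (degree 4) and {b, c, d, e} (degree 3); every edge runs between the two parts, so G is the complete bipartite graph K_{3,4}. Automorphisms preserve the bipartition setwise (since the parts differ in size) and act as S_3 × S_4 within it; |Aut| = 144.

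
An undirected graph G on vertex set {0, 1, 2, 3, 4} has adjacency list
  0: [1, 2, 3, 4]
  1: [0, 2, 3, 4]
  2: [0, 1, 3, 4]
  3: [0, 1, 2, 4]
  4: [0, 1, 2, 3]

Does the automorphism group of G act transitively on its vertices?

All 5 vertices are pairwise adjacent: G = K_5. Every bijection on the vertex set is an automorphism of K_5; hence Aut(K_5) ≅ S_5, order 120. Under this action every vertex can be carried to every other, so G is vertex-transitive.

Yes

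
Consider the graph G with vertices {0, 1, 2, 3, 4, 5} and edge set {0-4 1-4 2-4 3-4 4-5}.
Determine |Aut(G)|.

Vertex 4 has degree 5 and every other vertex has degree 1, so G is the star K_{1,5} with centre 4. The 5 leaves are pairwise interchangeable while the centre is fixed, giving Aut(G) = S_5.

120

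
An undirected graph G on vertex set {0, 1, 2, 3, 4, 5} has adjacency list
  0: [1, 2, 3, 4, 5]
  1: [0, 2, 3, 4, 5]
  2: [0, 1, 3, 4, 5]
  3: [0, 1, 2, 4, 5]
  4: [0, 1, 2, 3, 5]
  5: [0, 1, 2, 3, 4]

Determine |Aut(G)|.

All 6 vertices are pairwise adjacent: G = K_6. Any permutation of the 6 vertices preserves K_6, so Aut(K_6) = S_6 of order 6! = 720.

720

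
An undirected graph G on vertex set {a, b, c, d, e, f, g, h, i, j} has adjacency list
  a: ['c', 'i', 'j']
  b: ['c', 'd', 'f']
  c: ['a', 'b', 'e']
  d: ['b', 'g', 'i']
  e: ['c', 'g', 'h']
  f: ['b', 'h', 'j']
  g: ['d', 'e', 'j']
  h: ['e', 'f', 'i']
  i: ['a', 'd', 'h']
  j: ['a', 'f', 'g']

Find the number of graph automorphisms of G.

G is 3-regular on 10 vertices with no triangles and no 4-cycles (girth 5): this is the Petersen graph. Viewing the Petersen graph as the Kneser graph K(5,2) — vertices are 2-subsets of {1,…,5}, edges join disjoint pairs — its automorphisms are exactly the permutations of the 5-element set, so Aut ≅ S_5 of order 120.

120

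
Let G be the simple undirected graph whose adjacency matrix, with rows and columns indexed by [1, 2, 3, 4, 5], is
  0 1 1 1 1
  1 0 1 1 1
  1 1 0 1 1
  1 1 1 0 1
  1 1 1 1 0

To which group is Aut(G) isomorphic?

the symmetric group on 5 letters

All 5 vertices are pairwise adjacent: G = K_5. Any permutation of the 5 vertices preserves K_5, so Aut(K_5) = S_5 of order 5! = 120.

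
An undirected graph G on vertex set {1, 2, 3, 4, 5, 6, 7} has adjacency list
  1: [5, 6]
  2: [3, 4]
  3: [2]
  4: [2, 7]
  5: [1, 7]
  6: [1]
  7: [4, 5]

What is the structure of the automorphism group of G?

C_2

The degree sequence is [2, 2, 1, 2, 2, 1, 2]; the two degree-1 vertices 3 and 6 are the ends of a path, so G = P_7. A path has exactly one nontrivial symmetry — reversal — giving Aut(G) of order 2.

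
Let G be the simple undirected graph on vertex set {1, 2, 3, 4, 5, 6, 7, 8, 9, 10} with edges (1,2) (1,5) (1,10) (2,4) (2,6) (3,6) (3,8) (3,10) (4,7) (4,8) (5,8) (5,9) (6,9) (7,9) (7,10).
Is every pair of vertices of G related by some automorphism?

Yes

G is 3-regular on 10 vertices with no triangles and no 4-cycles (girth 5): this is the Petersen graph. Viewing the Petersen graph as the Kneser graph K(5,2) — vertices are 2-subsets of {1,…,5}, edges join disjoint pairs — its automorphisms are exactly the permutations of the 5-element set, so Aut ≅ S_5 of order 120. This group acts transitively on the 10 vertices.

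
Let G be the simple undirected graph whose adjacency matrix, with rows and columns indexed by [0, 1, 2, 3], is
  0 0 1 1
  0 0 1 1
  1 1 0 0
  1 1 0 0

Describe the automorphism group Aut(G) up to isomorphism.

the dihedral group of order 8

G is 2-regular and connected on 4 vertices, i.e. the cycle C_4. C_4 has 4 rotations and 4 reflections, so Aut(C_4) ≅ D_4 of order 8.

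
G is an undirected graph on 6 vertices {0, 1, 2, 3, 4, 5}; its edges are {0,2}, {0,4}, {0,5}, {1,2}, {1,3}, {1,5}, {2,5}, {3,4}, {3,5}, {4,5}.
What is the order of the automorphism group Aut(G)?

10

Vertex 5 is the unique vertex of degree 5; the remaining 5 vertices each have degree 3 and induce a cycle, so G is the wheel on 6 vertices with hub 5. Every automorphism fixes the hub and acts on the rim 5-cycle, so Aut(G) ≅ Aut(C_5) = D_5 of order 10.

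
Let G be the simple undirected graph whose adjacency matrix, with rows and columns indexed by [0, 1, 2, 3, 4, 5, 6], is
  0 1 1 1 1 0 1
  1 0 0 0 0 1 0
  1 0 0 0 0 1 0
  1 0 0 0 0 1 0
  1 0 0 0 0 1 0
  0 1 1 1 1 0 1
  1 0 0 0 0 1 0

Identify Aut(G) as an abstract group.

S_5 × S_2

The vertices split by degree into {0, 5} (degree 5) and {1, 2, 3, 4, 6} (degree 2); every edge runs between the two parts, so G is the complete bipartite graph K_{2,5}. The parts have unequal sizes, so no automorphism swaps them; each part is permuted independently, giving S_5 × S_2 of order 5!·2! = 240.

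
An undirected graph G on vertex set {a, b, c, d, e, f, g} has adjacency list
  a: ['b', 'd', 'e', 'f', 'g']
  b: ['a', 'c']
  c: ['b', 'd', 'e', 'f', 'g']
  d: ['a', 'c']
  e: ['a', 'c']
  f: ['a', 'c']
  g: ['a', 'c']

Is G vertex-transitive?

No

Automorphisms preserve degree, but G has vertices of degree 2 and vertices of degree 5; no automorphism maps one to the other, so G is not vertex-transitive.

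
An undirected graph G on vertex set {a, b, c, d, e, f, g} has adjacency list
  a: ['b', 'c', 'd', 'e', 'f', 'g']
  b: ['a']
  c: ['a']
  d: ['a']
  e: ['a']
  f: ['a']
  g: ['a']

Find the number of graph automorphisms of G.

Vertex a has degree 6 and every other vertex has degree 1, so G is the star K_{1,6} with centre a. The 6 leaves are pairwise interchangeable while the centre is fixed, giving Aut(G) = S_6.

720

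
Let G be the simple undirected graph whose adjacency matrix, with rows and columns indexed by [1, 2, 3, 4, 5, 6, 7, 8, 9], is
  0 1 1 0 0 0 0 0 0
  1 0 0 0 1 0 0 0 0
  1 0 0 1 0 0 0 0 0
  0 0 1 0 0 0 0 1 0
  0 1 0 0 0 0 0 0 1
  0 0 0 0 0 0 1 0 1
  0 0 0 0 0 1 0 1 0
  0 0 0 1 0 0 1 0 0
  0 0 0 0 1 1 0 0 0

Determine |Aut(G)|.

18

Every vertex has degree 2 and the graph is connected, so G is the 9-cycle C_9. C_9 has 9 rotations and 9 reflections, so Aut(C_9) ≅ D_9 of order 18.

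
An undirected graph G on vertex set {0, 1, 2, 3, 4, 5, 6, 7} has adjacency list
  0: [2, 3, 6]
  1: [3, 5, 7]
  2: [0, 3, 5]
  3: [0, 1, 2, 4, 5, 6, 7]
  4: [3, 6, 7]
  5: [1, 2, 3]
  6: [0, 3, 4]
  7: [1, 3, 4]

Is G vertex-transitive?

No

Vertex 3 is the only vertex of degree 7, so every automorphism fixes it; G is not vertex-transitive.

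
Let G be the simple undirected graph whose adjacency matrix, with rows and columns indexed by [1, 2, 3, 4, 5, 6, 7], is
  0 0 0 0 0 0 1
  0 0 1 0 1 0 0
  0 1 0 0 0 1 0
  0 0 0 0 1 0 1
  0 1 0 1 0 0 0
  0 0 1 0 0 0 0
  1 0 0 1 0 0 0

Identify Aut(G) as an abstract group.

C_2

The degree sequence is [1, 2, 2, 2, 2, 1, 2]; the two degree-1 vertices 1 and 6 are the ends of a path, so G = P_7. A path has exactly one nontrivial symmetry — reversal — giving Aut(G) of order 2.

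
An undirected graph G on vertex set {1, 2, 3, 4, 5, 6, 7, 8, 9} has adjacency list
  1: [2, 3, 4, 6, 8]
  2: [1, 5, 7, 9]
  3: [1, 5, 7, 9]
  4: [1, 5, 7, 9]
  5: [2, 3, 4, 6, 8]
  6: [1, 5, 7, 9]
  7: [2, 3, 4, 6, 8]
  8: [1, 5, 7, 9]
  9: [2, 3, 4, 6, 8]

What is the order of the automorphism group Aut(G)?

2880

The vertices split by degree into {1, 5, 7, 9} (degree 5) and {2, 3, 4, 6, 8} (degree 4); every edge runs between the two parts, so G is the complete bipartite graph K_{4,5}. Automorphisms preserve the bipartition setwise (since the parts differ in size) and act as S_5 × S_4 within it; |Aut| = 2880.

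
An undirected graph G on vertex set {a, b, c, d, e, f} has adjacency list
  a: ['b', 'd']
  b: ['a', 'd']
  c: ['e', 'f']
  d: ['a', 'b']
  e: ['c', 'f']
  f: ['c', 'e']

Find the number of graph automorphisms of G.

G has two connected components, {c, e, f} and {a, b, d}; each is 2-regular, so G = C_3 ⊔ C_3. Aut of a disjoint union of two copies of C_3 is the wreath product D_3 ≀ Z_2, of order 2·6² = 72.

72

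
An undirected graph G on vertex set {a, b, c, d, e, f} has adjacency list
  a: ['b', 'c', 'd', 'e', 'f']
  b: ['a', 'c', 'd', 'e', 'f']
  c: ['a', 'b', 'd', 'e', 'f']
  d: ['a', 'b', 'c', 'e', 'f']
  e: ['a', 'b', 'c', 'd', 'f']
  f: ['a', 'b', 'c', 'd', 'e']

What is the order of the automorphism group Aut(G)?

720

All 6 vertices are pairwise adjacent: G = K_6. Any permutation of the 6 vertices preserves K_6, so Aut(K_6) = S_6 of order 6! = 720.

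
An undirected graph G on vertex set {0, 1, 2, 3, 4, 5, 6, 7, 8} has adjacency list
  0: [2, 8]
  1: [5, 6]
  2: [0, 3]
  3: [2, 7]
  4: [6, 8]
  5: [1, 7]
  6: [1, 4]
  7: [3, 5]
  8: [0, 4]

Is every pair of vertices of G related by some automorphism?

Yes

G is 2-regular and connected on 9 vertices, i.e. the cycle C_9. C_9 has 9 rotations and 9 reflections, so Aut(C_9) ≅ D_9 of order 18. This group acts transitively on the 9 vertices.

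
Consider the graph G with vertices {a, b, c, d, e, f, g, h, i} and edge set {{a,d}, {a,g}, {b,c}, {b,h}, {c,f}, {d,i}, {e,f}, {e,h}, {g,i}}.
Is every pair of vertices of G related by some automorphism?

G has two connected components, {b, c, e, f, h} and {a, d, g, i}; each is 2-regular, so G = C_5 ⊔ C_4. The orbit of a under Aut(G) is {a, d, g, i}, which does not contain b, so G is not vertex-transitive.

No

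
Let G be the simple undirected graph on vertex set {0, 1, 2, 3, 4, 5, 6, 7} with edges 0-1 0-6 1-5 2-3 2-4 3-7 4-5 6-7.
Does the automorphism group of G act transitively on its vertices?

Yes

Every vertex has degree 2 and the graph is connected, so G is the 8-cycle C_8. The automorphisms of the 8-cycle are exactly the symmetries of a regular 8-gon: the dihedral group D_8, |D_8| = 16. Under this action every vertex can be carried to every other, so G is vertex-transitive.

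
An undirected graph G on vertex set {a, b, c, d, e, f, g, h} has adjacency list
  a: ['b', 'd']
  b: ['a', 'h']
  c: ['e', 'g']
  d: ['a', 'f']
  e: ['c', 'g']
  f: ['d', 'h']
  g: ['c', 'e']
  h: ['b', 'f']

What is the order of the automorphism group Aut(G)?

60

G has two connected components, {a, b, d, f, h} and {c, e, g}; each is 2-regular, so G = C_5 ⊔ C_3. No automorphism exchanges components of different sizes, hence Aut(G) is the direct product D_3 × D_5, order 60.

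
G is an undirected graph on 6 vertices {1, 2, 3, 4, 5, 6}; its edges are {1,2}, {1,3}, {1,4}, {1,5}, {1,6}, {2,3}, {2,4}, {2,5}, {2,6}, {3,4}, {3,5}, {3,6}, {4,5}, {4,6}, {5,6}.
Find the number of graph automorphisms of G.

Every vertex has degree 5, so G is the complete graph K_6. Any permutation of the 6 vertices preserves K_6, so Aut(K_6) = S_6 of order 6! = 720.

720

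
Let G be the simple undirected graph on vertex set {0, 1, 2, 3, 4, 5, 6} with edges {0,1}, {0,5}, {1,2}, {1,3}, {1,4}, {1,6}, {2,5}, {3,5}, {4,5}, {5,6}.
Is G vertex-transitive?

Automorphisms preserve degree, but G has vertices of degree 2 and vertices of degree 5; no automorphism maps one to the other, so G is not vertex-transitive.

No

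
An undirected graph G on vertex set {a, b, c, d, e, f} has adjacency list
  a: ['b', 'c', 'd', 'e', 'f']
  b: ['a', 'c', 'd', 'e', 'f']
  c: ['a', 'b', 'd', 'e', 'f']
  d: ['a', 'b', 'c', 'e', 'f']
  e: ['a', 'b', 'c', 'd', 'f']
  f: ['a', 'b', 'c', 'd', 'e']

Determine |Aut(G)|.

720

All 6 vertices are pairwise adjacent: G = K_6. Every bijection on the vertex set is an automorphism of K_6; hence Aut(K_6) ≅ S_6, order 720.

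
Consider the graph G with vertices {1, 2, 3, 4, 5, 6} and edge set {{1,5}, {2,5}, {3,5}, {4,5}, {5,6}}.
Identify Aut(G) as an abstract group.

the symmetric group on 5 letters

Vertex 5 has degree 5 and every other vertex has degree 1, so G is the star K_{1,5} with centre 5. The 5 leaves are pairwise interchangeable while the centre is fixed, giving Aut(G) = S_5.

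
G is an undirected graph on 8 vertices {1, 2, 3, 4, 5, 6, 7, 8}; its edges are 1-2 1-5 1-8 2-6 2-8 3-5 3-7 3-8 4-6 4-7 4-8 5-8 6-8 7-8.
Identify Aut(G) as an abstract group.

Vertex 8 is the unique vertex of degree 7; the remaining 7 vertices each have degree 3 and induce a cycle, so G is the wheel on 8 vertices with hub 8. With the hub fixed, the remaining symmetry is that of the rim cycle C_7, giving the dihedral group D_7.

D_7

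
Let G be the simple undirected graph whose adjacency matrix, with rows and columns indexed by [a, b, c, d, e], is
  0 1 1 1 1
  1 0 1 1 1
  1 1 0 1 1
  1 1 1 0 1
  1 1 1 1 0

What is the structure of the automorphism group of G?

All 5 vertices are pairwise adjacent: G = K_5. Any permutation of the 5 vertices preserves K_5, so Aut(K_5) = S_5 of order 5! = 120.

S_5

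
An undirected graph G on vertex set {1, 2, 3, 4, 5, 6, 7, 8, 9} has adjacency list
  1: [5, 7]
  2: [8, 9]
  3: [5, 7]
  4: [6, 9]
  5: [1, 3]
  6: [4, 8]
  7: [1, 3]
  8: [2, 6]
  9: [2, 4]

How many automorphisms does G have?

80

G has two connected components, {2, 4, 6, 8, 9} and {1, 3, 5, 7}; each is 2-regular, so G = C_5 ⊔ C_4. The components are non-isomorphic (different sizes), so Aut(G) = Aut(C_5) × Aut(C_4) = D_5 × D_4 of order 10·8 = 80.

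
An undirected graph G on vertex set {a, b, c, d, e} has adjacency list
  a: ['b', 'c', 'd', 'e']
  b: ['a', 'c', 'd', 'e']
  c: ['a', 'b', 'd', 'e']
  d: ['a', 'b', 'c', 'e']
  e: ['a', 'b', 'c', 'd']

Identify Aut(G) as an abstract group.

All 5 vertices are pairwise adjacent: G = K_5. Every bijection on the vertex set is an automorphism of K_5; hence Aut(K_5) ≅ S_5, order 120.

S_5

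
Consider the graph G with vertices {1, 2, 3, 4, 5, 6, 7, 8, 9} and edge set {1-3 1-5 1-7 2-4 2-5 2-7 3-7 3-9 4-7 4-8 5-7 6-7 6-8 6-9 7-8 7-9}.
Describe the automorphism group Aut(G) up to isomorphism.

Vertex 7 is the unique vertex of degree 8; the remaining 8 vertices each have degree 3 and induce a cycle, so G is the wheel on 9 vertices with hub 7. With the hub fixed, the remaining symmetry is that of the rim cycle C_8, giving the dihedral group D_8.

the dihedral group of order 16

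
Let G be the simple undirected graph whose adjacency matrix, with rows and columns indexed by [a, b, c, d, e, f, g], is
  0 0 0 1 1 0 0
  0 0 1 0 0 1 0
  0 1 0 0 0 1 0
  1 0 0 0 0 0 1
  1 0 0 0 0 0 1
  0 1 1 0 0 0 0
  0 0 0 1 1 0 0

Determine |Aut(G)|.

G has two connected components, {a, d, e, g} and {b, c, f}; each is 2-regular, so G = C_4 ⊔ C_3. The components are non-isomorphic (different sizes), so Aut(G) = Aut(C_4) × Aut(C_3) = D_4 × D_3 of order 8·6 = 48.

48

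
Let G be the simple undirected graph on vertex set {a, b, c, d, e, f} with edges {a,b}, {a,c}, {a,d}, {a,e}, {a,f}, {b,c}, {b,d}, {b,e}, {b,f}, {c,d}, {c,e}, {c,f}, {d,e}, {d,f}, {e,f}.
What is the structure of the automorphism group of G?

All 6 vertices are pairwise adjacent: G = K_6. Every bijection on the vertex set is an automorphism of K_6; hence Aut(K_6) ≅ S_6, order 720.

the symmetric group on 6 letters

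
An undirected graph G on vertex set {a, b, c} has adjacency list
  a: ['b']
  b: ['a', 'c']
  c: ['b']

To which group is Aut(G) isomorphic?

C_2

The degree sequence is [1, 2, 1]; the two degree-1 vertices a and c are the ends of a path, so G = P_3. The only nontrivial automorphism of a path is the end-to-end reflection, so Aut(G) ≅ Z_2.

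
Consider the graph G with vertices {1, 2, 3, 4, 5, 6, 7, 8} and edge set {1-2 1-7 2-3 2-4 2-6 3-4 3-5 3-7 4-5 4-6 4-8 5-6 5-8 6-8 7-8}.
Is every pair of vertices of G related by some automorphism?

No

Vertex 1 is the only vertex of degree 2, so every automorphism fixes it; G is not vertex-transitive.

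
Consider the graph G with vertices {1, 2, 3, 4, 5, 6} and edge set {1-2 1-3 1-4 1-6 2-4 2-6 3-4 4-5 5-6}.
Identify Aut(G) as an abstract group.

Degrees alone do not determine every vertex (e.g. 1 and 4 both have degree 4), but their neighbour-degree multisets differ: N(1) has degrees [2, 3, 3, 4] while N(4) has degrees [2, 2, 3, 4]. Repeating this refinement separates all vertices, so the only automorphism is the identity.

the trivial group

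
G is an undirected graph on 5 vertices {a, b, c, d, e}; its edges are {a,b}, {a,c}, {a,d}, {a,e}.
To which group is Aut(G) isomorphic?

the symmetric group on 4 letters

Vertex a has degree 4 and every other vertex has degree 1, so G is the star K_{1,4} with centre a. The 4 leaves are pairwise interchangeable while the centre is fixed, giving Aut(G) = S_4.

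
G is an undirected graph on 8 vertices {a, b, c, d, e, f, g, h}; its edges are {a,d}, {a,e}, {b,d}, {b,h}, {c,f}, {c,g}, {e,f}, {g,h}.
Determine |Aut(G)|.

16

G is 2-regular and connected on 8 vertices, i.e. the cycle C_8. C_8 has 8 rotations and 8 reflections, so Aut(C_8) ≅ D_8 of order 16.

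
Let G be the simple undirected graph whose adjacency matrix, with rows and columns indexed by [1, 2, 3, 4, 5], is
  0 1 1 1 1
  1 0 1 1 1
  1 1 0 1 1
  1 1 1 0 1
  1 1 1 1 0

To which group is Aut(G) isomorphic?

S_5

All 5 vertices are pairwise adjacent: G = K_5. Any permutation of the 5 vertices preserves K_5, so Aut(K_5) = S_5 of order 5! = 120.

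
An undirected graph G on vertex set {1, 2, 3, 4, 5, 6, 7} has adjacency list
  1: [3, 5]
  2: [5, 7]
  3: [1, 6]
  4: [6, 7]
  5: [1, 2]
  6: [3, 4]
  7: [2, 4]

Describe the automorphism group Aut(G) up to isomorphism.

G is 2-regular and connected on 7 vertices, i.e. the cycle C_7. The automorphisms of the 7-cycle are exactly the symmetries of a regular 7-gon: the dihedral group D_7, |D_7| = 14.

D_7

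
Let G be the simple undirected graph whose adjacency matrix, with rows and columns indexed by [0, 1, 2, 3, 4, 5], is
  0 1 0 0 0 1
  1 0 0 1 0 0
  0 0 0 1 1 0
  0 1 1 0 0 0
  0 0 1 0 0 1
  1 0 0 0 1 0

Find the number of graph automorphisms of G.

Every vertex has degree 2 and the graph is connected, so G is the 6-cycle C_6. The automorphisms of the 6-cycle are exactly the symmetries of a regular 6-gon: the dihedral group D_6, |D_6| = 12.

12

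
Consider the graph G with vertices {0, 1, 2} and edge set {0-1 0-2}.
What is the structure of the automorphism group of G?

The degree sequence is [2, 1, 1]; the two degree-1 vertices 1 and 2 are the ends of a path, so G = P_3. A path has exactly one nontrivial symmetry — reversal — giving Aut(G) of order 2.

Z_2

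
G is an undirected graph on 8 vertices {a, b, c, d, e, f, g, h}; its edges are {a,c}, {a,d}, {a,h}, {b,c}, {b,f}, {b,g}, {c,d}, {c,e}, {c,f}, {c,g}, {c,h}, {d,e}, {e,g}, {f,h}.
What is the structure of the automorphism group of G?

the dihedral group of order 14

Vertex c is the unique vertex of degree 7; the remaining 7 vertices each have degree 3 and induce a cycle, so G is the wheel on 8 vertices with hub c. With the hub fixed, the remaining symmetry is that of the rim cycle C_7, giving the dihedral group D_7.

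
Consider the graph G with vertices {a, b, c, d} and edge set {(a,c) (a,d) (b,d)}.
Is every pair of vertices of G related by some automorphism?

Automorphisms preserve degree, but G has vertices of degree 1 and vertices of degree 2; no automorphism maps one to the other, so G is not vertex-transitive.

No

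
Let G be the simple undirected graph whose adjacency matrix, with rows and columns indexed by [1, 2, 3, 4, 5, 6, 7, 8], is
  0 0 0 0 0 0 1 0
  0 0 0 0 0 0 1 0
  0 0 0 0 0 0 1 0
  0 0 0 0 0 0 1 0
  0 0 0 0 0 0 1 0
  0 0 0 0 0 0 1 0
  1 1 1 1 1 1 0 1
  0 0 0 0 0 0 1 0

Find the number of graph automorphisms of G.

Vertex 7 has degree 7 and every other vertex has degree 1, so G is the star K_{1,7} with centre 7. The 7 leaves are pairwise interchangeable while the centre is fixed, giving Aut(G) = S_7.

5040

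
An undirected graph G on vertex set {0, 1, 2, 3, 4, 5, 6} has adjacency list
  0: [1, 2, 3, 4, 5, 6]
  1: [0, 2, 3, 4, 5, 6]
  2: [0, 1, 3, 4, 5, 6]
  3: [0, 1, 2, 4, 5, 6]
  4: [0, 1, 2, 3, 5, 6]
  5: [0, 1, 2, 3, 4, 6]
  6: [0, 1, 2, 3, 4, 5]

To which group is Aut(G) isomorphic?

the symmetric group on 7 letters

Every vertex has degree 6, so G is the complete graph K_7. Every bijection on the vertex set is an automorphism of K_7; hence Aut(K_7) ≅ S_7, order 5040.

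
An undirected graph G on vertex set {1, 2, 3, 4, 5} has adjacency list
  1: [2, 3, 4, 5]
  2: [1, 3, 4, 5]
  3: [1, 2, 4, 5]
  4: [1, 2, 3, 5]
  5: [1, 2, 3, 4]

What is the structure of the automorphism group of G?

Every vertex has degree 4, so G is the complete graph K_5. Every bijection on the vertex set is an automorphism of K_5; hence Aut(K_5) ≅ S_5, order 120.

S_5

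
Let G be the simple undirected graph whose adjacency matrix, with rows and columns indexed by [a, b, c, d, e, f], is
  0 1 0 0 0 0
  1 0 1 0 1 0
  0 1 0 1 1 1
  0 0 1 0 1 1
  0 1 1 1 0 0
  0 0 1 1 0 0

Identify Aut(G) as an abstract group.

{e}

Degrees alone do not determine every vertex (e.g. b and d both have degree 3), but their neighbour-degree multisets differ: N(b) has degrees [1, 3, 4] while N(d) has degrees [2, 3, 4]. Repeating this refinement separates all vertices, so the only automorphism is the identity.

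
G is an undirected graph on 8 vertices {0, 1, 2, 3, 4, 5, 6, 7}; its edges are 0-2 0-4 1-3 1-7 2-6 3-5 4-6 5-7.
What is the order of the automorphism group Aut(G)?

128

G has two connected components, {1, 3, 5, 7} and {0, 2, 4, 6}; each is 2-regular, so G = C_4 ⊔ C_4. Aut of a disjoint union of two copies of C_4 is the wreath product D_4 ≀ Z_2, of order 2·8² = 128.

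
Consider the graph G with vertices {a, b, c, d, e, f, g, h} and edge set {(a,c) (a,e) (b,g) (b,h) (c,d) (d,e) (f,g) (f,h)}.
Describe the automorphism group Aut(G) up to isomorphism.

(D_4 × D_4) ⋊ Z_2

G has two connected components, {b, f, g, h} and {a, c, d, e}; each is 2-regular, so G = C_4 ⊔ C_4. Aut of a disjoint union of two copies of C_4 is the wreath product D_4 ≀ Z_2, of order 2·8² = 128.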